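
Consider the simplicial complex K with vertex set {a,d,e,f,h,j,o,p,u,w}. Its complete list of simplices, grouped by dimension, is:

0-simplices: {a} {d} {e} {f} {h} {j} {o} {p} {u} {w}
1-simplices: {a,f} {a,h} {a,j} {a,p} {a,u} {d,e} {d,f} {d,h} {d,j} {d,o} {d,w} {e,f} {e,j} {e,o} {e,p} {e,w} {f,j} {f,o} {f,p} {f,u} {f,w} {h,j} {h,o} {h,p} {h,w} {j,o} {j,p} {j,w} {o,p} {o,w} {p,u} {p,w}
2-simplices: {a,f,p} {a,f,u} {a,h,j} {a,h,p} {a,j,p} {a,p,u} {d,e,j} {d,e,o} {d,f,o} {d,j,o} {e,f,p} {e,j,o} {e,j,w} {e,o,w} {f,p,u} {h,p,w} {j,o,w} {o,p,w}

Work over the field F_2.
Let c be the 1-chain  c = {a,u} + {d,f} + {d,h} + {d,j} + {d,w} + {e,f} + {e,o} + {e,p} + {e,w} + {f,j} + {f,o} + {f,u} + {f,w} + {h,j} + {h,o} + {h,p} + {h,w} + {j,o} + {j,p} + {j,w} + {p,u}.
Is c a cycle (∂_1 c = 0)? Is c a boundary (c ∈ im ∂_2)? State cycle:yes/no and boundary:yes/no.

cycle:no boundary:no

n_0=10 n_1=32 n_2=18  [Z2]
∂1: piv[af,ah,aj,ap,au,de,df,do,dw] rk=9  ker:dh,dj,ef,ej,eo,ep,ew,fj,fo,fp,fu,fw,hj,ho,hp,hw,jo,jp,jw,op,ow,pu,pw
∂2: piv[afp,afu,ahj,ahp,ajp,apu,dej,deo,dfo,djo,efp,ejw,eow,hpw,opw] rk=15  ker:ejo,fpu,jow
∂1c = {a} + {h} + {u} + {w}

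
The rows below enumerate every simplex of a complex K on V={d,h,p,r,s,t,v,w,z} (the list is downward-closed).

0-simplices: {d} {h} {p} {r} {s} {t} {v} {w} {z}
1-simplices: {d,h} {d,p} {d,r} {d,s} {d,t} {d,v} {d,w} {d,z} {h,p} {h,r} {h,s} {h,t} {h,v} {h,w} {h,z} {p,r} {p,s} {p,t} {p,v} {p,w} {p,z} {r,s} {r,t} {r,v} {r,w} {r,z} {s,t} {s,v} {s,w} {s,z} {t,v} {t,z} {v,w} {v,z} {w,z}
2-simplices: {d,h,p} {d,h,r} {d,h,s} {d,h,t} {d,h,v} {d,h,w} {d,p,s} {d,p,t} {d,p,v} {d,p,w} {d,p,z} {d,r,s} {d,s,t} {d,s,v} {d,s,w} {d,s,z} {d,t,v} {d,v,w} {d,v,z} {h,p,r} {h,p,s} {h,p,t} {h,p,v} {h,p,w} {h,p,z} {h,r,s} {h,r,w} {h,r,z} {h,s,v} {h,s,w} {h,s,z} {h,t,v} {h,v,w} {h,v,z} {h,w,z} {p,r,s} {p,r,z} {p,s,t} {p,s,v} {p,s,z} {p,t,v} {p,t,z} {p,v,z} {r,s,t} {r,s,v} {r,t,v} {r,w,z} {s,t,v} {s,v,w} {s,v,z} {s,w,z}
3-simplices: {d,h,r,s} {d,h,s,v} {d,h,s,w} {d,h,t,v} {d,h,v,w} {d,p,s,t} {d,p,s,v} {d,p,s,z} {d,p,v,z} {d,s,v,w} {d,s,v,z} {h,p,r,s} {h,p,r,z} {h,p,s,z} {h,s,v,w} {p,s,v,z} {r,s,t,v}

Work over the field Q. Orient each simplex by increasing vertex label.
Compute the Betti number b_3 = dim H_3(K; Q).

n_0=9 n_1=35 n_2=51 n_3=17  [Q]
∂1: piv[dh,dp,dr,ds,dt,dv,dw,dz] rk=8  ker:hp,hr,hs,ht,hv,hw,hz,pr,ps,pt,pv,pw,pz,rs,rt,rv,rw,rz,st,sv,sw,sz,tv,tz,vw,vz,wz
∂2: piv[dhp,dhr,dhs,dht,dhv,dhw,dps,dpt,dpv,dpw,dpz,drs,dst,dsv,dsw,dsz,dtv,dvw,dvz,hpr,hpz,hrw,hrz,hwz,ptz,rst,rsv] rk=27  ker:hps,hpt,hpv,hpw,hrs,hsv,hsw,hsz,htv,hvw,hvz,prs,prz,pst,psv,psz,ptv,pvz,rtv,rwz,stv,svw,svz,swz
∂3: piv[dhrs,dhsv,dhsw,dhtv,dhvw,dpst,dpsv,dpsz,dpvz,dsvw,dsvz,hprs,hprz,hpsz,rstv] rk=15  ker:hsvw,psvz
b_3=(17−15)−0=2

b_3=2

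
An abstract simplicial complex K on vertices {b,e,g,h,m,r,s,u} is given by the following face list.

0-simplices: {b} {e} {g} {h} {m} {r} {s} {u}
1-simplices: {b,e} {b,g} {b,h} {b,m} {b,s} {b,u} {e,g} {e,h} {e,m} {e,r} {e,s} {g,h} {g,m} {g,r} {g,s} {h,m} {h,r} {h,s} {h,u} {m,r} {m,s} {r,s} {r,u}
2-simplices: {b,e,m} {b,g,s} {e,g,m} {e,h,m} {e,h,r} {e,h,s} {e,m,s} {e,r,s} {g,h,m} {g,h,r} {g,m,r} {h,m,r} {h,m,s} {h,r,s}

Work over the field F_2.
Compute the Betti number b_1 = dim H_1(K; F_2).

n_0=8 n_1=23 n_2=14  [Z2]
∂1: piv[be,bg,bh,bm,bs,bu,er] rk=7  ker:eg,eh,em,es,gh,gm,gr,gs,hm,hr,hs,hu,mr,ms,rs,ru
∂2: piv[bem,bgs,egm,ehm,ehr,ehs,ems,ers,ghm,ghr,gmr] rk=11  ker:hmr,hms,hrs
b_1=(23−7)−11=5

b_1=5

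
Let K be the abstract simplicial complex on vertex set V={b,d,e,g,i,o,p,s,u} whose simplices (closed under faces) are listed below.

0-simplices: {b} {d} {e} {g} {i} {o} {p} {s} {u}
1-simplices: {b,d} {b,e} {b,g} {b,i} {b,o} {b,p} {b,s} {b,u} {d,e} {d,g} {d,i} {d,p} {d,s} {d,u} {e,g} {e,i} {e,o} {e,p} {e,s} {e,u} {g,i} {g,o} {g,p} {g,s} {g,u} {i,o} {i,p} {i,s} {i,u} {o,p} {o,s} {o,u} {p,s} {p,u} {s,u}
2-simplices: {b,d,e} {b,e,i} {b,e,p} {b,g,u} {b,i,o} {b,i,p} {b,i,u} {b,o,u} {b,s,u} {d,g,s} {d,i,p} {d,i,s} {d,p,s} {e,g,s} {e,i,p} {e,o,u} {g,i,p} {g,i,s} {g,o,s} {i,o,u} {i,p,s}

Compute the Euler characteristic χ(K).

n_0=9 n_1=35 n_2=21
χ=+9−35+21=-5

χ(K)=-5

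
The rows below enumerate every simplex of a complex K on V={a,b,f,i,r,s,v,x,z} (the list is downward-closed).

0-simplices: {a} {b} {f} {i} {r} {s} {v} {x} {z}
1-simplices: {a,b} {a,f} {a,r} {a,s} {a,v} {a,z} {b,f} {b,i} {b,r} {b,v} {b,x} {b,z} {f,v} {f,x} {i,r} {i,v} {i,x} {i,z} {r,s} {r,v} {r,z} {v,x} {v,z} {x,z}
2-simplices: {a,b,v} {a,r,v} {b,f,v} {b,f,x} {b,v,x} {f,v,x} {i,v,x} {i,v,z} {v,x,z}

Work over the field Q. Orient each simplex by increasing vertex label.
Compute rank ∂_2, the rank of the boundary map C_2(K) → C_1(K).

n_0=9 n_1=24 n_2=9  [Q]
∂1: piv[ab,af,ar,as,av,az,bi,bx] rk=8  ker:bf,br,bv,bz,fv,fx,ir,iv,ix,iz,rs,rv,rz,vx,vz,xz
∂2: piv[abv,arv,bfv,bfx,bvx,ivx,ivz,vxz] rk=8  ker:fvx
rk∂_2=8

rank∂_2=8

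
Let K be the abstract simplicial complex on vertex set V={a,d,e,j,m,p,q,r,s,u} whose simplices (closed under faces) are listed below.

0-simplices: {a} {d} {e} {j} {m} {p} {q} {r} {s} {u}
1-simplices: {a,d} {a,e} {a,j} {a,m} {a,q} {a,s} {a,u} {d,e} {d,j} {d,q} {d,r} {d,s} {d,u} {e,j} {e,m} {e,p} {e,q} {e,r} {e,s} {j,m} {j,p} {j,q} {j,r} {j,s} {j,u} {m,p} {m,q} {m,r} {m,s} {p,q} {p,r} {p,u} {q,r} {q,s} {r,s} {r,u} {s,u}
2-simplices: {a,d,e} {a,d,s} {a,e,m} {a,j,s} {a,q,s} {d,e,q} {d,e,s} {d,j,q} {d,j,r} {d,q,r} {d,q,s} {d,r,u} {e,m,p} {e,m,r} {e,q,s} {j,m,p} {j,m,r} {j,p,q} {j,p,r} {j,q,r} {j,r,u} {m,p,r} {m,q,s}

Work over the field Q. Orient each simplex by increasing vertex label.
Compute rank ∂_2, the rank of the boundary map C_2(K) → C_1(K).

n_0=10 n_1=37 n_2=23  [Q]
∂1: piv[ad,ae,aj,am,aq,as,au,dr,ep] rk=9  ker:de,dj,dq,ds,du,ej,em,eq,er,es,jm,jp,jq,jr,js,ju,mp,mq,mr,ms,pq,pr,pu,qr,qs,rs,ru,su
∂2: piv[ade,ads,aem,ajs,aqs,deq,des,djq,djr,dqr,dqs,dru,emp,emr,jmp,jmr,jpq,jpr,jru,mqs] rk=20  ker:eqs,jqr,mpr
rk∂_2=20

rank∂_2=20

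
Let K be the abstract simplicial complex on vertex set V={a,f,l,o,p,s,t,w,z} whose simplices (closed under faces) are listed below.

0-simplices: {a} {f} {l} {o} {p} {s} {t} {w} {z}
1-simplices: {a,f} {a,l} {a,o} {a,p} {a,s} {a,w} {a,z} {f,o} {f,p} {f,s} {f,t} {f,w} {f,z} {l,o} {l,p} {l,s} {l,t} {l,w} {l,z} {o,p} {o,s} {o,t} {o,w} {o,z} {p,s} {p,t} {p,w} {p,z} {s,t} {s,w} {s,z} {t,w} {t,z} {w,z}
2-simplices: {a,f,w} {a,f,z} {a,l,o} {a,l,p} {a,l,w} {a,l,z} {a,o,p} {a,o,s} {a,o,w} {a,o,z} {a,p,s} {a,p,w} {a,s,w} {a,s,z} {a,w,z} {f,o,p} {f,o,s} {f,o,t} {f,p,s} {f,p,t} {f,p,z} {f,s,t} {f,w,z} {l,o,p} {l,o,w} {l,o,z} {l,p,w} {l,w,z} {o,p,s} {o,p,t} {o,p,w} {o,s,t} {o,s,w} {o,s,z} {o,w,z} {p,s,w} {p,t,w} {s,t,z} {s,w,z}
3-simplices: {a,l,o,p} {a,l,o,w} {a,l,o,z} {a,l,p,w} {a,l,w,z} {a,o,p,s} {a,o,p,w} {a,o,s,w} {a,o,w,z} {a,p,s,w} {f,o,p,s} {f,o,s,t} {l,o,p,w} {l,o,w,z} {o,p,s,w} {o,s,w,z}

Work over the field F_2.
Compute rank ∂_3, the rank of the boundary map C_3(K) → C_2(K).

n_0=9 n_1=34 n_2=39 n_3=16  [Z2]
∂1: piv[af,al,ao,ap,as,aw,az,ft] rk=8  ker:fo,fp,fs,fw,fz,lo,lp,ls,lt,lw,lz,op,os,ot,ow,oz,ps,pt,pw,pz,st,sw,sz,tw,tz,wz
∂2: piv[afw,afz,alo,alp,alw,alz,aop,aos,aow,aoz,aps,apw,asw,asz,awz,fop,fos,fot,fpt,fpz,fst,ptw,stz] rk=23  ker:fps,fwz,lop,low,loz,lpw,lwz,ops,opt,opw,ost,osw,osz,owz,psw,swz
∂3: piv[alop,alow,aloz,alpw,alwz,aops,aopw,aosw,aowz,apsw,fops,fost,oswz] rk=13  ker:lopw,lowz,opsw
rk∂_3=13

rank∂_3=13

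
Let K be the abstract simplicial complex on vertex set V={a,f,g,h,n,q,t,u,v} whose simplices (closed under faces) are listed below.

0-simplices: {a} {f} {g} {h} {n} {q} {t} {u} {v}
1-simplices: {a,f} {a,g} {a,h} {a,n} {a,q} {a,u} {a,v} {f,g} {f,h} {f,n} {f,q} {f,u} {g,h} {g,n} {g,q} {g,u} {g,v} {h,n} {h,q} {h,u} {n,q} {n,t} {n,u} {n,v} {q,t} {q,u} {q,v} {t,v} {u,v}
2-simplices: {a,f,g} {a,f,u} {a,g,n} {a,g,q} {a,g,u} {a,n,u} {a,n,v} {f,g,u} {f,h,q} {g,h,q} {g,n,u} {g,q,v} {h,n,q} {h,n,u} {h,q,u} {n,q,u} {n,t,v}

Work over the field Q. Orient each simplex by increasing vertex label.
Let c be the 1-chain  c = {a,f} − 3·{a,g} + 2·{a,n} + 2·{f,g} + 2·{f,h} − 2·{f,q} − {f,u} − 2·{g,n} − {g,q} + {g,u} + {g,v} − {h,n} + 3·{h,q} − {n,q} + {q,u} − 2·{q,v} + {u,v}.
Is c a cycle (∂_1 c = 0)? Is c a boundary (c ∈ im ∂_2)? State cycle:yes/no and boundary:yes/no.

n_0=9 n_1=29 n_2=17  [Q]
∂1: piv[af,ag,ah,an,aq,au,av,nt] rk=8  ker:fg,fh,fn,fq,fu,gh,gn,gq,gu,gv,hn,hq,hu,nq,nu,nv,qt,qu,qv,tv,uv
∂2: piv[afg,afu,agn,agq,agu,anu,anv,fhq,ghq,gqv,hnq,hnu,hqu,ntv] rk=14  ker:fgu,gnu,nqu
∂1c = 0
c vs im∂2: residual ≠ 0 ⇒ not boundary

cycle:yes boundary:no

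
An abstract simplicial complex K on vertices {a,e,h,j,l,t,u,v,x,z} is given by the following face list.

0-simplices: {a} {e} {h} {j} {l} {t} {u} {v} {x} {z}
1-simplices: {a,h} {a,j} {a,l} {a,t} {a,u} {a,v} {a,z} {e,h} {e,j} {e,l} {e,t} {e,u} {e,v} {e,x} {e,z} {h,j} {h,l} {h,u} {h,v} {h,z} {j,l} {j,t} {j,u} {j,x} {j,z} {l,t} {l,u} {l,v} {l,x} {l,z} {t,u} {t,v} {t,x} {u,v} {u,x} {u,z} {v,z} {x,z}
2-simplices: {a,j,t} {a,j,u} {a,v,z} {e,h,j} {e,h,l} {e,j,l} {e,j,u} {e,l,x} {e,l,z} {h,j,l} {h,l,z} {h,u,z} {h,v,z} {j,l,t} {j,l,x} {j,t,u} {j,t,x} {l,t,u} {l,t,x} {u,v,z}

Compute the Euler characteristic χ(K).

n_0=10 n_1=38 n_2=20
χ=+10−38+20=-8

χ(K)=-8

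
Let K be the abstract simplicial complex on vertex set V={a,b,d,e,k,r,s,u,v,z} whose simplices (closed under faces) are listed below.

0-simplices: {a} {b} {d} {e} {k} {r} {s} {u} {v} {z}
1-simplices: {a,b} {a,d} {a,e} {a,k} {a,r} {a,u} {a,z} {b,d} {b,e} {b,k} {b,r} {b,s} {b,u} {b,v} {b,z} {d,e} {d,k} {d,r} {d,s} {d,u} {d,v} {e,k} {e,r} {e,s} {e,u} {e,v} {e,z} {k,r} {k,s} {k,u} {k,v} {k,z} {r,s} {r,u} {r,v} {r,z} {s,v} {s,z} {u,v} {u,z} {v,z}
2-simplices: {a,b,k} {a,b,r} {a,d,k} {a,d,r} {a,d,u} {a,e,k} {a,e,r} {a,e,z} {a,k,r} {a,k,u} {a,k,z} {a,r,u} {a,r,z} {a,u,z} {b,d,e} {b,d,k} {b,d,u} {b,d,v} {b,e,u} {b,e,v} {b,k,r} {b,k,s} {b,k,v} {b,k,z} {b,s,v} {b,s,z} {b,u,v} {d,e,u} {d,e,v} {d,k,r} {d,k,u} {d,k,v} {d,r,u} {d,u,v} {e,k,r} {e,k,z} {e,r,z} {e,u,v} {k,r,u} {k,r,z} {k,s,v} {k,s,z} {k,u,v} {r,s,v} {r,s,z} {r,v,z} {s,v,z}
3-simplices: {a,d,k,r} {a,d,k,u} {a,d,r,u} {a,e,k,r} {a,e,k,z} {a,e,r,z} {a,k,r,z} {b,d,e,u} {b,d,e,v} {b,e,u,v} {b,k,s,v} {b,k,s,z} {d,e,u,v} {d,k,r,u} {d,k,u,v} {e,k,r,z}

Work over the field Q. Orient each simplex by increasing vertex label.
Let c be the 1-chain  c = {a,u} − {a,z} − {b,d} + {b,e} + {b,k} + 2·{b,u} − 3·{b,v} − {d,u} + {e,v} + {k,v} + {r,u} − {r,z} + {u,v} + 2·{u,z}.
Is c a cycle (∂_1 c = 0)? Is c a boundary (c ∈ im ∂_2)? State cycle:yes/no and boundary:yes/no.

cycle:yes boundary:yes

n_0=10 n_1=41 n_2=47 n_3=16  [Q]
∂1: piv[ab,ad,ae,ak,ar,au,az,bs,bv] rk=9  ker:bd,be,bk,br,bu,bz,de,dk,dr,ds,du,dv,ek,er,es,eu,ev,ez,kr,ks,ku,kv,kz,rs,ru,rv,rz,sv,sz,uv,uz,vz
∂2: piv[abk,abr,adk,adr,adu,aek,aer,aez,akr,aku,akz,aru,arz,auz,bde,bdk,bdu,bdv,beu,bev,bks,bkv,bkz,bsv,bsz,buv,rsv,rsz,rvz] rk=29  ker:bkr,deu,dev,dkr,dku,dkv,dru,duv,ekr,ekz,erz,euv,kru,krz,ksv,ksz,kuv,svz
∂3: piv[adkr,adku,adru,aekr,aekz,aerz,akrz,bdeu,bdev,beuv,bksv,bksz,deuv,dkru,dkuv] rk=15  ker:ekrz
∂1c = 0
c vs im∂2: reduces to 0 ⇒ boundary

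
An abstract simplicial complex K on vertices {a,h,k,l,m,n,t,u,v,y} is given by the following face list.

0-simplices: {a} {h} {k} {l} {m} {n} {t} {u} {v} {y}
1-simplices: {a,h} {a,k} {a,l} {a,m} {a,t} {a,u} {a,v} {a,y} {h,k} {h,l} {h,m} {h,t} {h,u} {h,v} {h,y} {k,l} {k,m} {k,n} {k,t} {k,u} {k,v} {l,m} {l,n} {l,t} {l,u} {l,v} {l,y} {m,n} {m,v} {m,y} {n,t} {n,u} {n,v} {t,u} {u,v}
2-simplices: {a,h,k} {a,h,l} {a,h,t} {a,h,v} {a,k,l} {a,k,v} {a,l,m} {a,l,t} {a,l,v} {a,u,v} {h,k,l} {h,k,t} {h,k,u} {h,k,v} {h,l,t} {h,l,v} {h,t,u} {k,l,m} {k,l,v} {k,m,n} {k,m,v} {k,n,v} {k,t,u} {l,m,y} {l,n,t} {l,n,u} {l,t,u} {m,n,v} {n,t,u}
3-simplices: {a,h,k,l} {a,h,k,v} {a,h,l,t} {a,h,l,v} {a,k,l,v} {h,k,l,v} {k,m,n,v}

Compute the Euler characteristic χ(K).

n_0=10 n_1=35 n_2=29 n_3=7
χ=+10−35+29−7=-3

χ(K)=-3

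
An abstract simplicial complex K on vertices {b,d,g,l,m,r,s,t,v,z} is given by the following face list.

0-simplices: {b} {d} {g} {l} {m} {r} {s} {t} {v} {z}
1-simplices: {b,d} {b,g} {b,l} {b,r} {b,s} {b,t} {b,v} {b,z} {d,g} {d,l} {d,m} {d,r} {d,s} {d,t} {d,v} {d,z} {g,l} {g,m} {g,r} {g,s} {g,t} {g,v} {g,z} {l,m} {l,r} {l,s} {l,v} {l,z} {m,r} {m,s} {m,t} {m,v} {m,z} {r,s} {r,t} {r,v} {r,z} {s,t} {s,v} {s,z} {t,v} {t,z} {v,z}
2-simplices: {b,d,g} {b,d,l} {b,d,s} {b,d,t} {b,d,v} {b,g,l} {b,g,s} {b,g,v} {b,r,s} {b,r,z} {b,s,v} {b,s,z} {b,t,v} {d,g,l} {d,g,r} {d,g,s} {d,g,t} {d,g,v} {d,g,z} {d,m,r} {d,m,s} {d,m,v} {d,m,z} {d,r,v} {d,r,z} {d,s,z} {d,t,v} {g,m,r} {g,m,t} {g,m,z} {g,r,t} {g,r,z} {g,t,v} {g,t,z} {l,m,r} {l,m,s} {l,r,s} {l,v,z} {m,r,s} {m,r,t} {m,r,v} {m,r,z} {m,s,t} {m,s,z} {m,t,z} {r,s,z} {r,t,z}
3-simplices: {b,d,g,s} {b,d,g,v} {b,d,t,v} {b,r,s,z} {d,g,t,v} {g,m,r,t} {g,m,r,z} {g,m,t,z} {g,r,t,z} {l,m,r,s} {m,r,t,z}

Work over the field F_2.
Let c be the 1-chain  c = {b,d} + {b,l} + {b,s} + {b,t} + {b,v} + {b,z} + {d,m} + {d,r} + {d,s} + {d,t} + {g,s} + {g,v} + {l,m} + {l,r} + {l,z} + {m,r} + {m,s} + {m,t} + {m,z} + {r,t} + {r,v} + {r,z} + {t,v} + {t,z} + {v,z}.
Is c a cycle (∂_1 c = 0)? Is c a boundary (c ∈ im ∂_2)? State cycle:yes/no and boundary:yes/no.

n_0=10 n_1=43 n_2=47 n_3=11  [Z2]
∂1: piv[bd,bg,bl,br,bs,bt,bv,bz,dm] rk=9  ker:dg,dl,dr,ds,dt,dv,dz,gl,gm,gr,gs,gt,gv,gz,lm,lr,ls,lv,lz,mr,ms,mt,mv,mz,rs,rt,rv,rz,st,sv,sz,tv,tz,vz
∂2: piv[bdg,bdl,bds,bdt,bdv,bgl,bgs,bgv,brs,brz,bsv,bsz,btv,dgr,dgt,dgz,dmr,dms,dmv,dmz,drv,drz,dsz,gmr,gmt,grt,gtz,lmr,lms,lvz,mst] rk=31  ker:dgl,dgs,dgv,dtv,gmz,grz,gtv,lrs,mrs,mrt,mrv,mrz,msz,mtz,rsz,rtz
∂3: piv[bdgs,bdgv,bdtv,brsz,dgtv,gmrt,gmrz,gmtz,grtz,lmrs] rk=10  ker:mrtz
∂1c = {d} + {v}

cycle:no boundary:no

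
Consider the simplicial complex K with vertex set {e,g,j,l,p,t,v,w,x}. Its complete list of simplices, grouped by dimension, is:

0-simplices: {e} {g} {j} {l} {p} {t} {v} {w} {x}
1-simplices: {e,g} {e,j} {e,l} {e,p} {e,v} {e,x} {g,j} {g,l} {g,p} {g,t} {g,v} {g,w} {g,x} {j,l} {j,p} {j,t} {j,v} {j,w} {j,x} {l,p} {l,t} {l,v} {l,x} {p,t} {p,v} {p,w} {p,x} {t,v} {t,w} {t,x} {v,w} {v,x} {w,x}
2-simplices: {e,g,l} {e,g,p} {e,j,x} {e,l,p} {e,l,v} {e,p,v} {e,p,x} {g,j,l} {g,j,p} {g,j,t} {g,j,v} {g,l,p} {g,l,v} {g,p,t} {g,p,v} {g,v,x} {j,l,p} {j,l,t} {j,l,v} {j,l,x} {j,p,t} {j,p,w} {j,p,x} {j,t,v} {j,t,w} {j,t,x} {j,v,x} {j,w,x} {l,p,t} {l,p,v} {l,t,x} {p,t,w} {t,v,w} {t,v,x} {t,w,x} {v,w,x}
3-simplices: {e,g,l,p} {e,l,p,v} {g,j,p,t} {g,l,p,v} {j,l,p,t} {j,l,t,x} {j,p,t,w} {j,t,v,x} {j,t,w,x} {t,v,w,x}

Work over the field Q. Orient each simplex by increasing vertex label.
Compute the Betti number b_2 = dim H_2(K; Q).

n_0=9 n_1=33 n_2=36 n_3=10  [Q]
∂1: piv[eg,ej,el,ep,ev,ex,gt,gw] rk=8  ker:gj,gl,gp,gv,gx,jl,jp,jt,jv,jw,jx,lp,lt,lv,lx,pt,pv,pw,px,tv,tw,tx,vw,vx,wx
∂2: piv[egl,egp,ejx,elp,elv,epv,epx,gjl,gjp,gjt,gjv,glv,gpt,gvx,jlt,jlx,jpw,jpx,jtv,jtw,jtx,jvx,jwx,tvw] rk=24  ker:glp,gpv,jlp,jlv,jpt,lpt,lpv,ltx,ptw,tvx,twx,vwx
∂3: piv[eglp,elpv,gjpt,glpv,jlpt,jltx,jptw,jtvx,jtwx,tvwx] rk=10
b_2=(36−24)−10=2

b_2=2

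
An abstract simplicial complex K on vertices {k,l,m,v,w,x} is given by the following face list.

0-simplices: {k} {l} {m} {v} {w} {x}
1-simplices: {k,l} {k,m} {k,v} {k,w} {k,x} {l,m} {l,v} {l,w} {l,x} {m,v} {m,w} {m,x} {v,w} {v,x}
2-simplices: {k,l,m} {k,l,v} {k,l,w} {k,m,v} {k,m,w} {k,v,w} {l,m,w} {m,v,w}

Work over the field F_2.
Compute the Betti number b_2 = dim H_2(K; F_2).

n_0=6 n_1=14 n_2=8  [Z2]
∂1: piv[kl,km,kv,kw,kx] rk=5  ker:lm,lv,lw,lx,mv,mw,mx,vw,vx
∂2: piv[klm,klv,klw,kmv,kmw,kvw] rk=6  ker:lmw,mvw
b_2=(8−6)−0=2

b_2=2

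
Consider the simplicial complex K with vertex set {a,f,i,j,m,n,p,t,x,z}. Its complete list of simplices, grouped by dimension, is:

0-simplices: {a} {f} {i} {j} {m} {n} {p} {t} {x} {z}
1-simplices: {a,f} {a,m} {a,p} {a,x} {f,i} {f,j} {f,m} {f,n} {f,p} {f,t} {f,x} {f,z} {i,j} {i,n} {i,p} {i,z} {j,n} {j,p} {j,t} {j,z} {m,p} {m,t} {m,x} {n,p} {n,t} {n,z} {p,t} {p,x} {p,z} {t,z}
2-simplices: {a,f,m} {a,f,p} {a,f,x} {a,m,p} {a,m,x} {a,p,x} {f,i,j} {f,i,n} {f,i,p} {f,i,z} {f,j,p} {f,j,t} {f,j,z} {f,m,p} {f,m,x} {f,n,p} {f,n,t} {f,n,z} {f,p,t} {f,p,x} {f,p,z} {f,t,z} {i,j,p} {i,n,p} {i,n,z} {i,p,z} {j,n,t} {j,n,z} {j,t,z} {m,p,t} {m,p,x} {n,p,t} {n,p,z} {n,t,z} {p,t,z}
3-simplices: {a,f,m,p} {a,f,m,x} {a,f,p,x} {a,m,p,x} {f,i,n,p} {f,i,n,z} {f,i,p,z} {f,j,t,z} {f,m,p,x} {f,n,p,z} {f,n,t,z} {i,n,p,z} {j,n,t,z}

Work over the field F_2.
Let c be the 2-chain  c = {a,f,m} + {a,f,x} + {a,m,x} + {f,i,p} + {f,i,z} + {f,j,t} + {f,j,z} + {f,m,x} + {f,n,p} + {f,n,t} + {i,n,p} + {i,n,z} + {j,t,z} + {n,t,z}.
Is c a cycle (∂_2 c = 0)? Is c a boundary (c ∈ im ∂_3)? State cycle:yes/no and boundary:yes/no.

cycle:yes boundary:yes

n_0=10 n_1=30 n_2=35 n_3=13  [Z2]
∂1: piv[af,am,ap,ax,fi,fj,fn,ft,fz] rk=9  ker:fm,fp,fx,ij,in,ip,iz,jn,jp,jt,jz,mp,mt,mx,np,nt,nz,pt,px,pz,tz
∂2: piv[afm,afp,afx,amp,amx,apx,fij,fin,fip,fiz,fjp,fjt,fjz,fnp,fnt,fnz,fpt,fpz,ftz,jnt,mpt] rk=21  ker:fmp,fmx,fpx,ijp,inp,inz,ipz,jnz,jtz,mpx,npt,npz,ntz,ptz
∂3: piv[afmp,afmx,afpx,ampx,finp,finz,fipz,fjtz,fnpz,fntz,jntz] rk=11  ker:fmpx,inpz
∂2c = 0
c vs im∂3: reduces to 0 ⇒ boundary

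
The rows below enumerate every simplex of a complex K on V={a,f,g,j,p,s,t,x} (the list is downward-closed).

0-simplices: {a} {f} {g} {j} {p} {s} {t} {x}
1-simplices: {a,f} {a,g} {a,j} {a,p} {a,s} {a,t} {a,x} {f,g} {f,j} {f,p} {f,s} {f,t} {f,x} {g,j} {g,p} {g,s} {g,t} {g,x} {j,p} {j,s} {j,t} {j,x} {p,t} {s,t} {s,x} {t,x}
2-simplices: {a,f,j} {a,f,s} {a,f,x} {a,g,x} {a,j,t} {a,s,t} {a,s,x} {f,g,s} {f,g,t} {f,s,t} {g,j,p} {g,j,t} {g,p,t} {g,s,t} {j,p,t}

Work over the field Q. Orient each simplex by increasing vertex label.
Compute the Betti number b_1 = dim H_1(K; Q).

b_1=6

n_0=8 n_1=26 n_2=15  [Q]
∂1: piv[af,ag,aj,ap,as,at,ax] rk=7  ker:fg,fj,fp,fs,ft,fx,gj,gp,gs,gt,gx,jp,js,jt,jx,pt,st,sx,tx
∂2: piv[afj,afs,afx,agx,ajt,ast,asx,fgs,fgt,fst,gjp,gjt,gpt] rk=13  ker:gst,jpt
b_1=(26−7)−13=6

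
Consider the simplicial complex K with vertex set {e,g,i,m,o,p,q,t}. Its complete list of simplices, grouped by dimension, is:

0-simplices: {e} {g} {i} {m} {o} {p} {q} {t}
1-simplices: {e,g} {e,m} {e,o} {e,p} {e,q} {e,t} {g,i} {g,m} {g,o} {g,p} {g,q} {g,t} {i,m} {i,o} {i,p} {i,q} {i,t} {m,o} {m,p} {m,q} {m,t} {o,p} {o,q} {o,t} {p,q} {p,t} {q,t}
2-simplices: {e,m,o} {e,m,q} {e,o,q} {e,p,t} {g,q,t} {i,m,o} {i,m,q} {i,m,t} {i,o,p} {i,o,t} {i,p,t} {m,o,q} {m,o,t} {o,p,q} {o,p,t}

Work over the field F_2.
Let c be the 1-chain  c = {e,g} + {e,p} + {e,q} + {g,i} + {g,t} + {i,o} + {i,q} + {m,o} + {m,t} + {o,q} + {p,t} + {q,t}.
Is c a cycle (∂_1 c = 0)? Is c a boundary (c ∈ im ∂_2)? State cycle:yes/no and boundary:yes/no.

n_0=8 n_1=27 n_2=15  [Z2]
∂1: piv[eg,em,eo,ep,eq,et,gi] rk=7  ker:gm,go,gp,gq,gt,im,io,ip,iq,it,mo,mp,mq,mt,op,oq,ot,pq,pt,qt
∂2: piv[emo,emq,eoq,ept,gqt,imo,imq,imt,iop,iot,ipt,opq] rk=12  ker:moq,mot,opt
∂1c = {e} + {g} + {i} + {o}

cycle:no boundary:no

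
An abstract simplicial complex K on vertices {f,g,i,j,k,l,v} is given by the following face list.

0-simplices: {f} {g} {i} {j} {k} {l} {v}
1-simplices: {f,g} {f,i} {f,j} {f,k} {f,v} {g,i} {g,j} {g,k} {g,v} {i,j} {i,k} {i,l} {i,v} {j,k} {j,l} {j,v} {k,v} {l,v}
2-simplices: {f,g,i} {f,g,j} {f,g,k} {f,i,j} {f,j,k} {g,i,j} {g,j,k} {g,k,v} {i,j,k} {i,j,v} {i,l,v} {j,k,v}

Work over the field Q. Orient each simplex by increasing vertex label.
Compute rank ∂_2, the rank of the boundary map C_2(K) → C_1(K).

rank∂_2=10

n_0=7 n_1=18 n_2=12  [Q]
∂1: piv[fg,fi,fj,fk,fv,il] rk=6  ker:gi,gj,gk,gv,ij,ik,iv,jk,jl,jv,kv,lv
∂2: piv[fgi,fgj,fgk,fij,fjk,gkv,ijk,ijv,ilv,jkv] rk=10  ker:gij,gjk
rk∂_2=10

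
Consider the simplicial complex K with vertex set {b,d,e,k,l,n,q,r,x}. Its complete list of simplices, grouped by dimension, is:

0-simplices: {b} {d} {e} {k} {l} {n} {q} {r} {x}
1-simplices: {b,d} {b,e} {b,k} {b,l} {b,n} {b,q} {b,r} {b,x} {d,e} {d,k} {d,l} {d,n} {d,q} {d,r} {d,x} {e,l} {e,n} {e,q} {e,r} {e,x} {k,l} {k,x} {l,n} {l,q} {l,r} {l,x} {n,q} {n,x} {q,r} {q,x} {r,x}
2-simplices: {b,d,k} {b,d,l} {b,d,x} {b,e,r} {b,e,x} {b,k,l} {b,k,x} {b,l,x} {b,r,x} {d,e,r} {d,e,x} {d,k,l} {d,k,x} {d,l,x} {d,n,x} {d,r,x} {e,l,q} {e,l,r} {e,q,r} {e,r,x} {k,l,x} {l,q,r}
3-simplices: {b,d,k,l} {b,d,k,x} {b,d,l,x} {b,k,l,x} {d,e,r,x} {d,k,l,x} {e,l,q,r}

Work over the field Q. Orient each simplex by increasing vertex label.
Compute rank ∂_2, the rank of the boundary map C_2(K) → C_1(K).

n_0=9 n_1=31 n_2=22 n_3=7  [Q]
∂1: piv[bd,be,bk,bl,bn,bq,br,bx] rk=8  ker:de,dk,dl,dn,dq,dr,dx,el,en,eq,er,ex,kl,kx,ln,lq,lr,lx,nq,nx,qr,qx,rx
∂2: piv[bdk,bdl,bdx,ber,bex,bkl,bkx,blx,brx,der,dex,dnx,elq,elr,eqr] rk=15  ker:dkl,dkx,dlx,drx,erx,klx,lqr
∂3: piv[bdkl,bdkx,bdlx,bklx,derx,elqr] rk=6  ker:dklx
rk∂_2=15

rank∂_2=15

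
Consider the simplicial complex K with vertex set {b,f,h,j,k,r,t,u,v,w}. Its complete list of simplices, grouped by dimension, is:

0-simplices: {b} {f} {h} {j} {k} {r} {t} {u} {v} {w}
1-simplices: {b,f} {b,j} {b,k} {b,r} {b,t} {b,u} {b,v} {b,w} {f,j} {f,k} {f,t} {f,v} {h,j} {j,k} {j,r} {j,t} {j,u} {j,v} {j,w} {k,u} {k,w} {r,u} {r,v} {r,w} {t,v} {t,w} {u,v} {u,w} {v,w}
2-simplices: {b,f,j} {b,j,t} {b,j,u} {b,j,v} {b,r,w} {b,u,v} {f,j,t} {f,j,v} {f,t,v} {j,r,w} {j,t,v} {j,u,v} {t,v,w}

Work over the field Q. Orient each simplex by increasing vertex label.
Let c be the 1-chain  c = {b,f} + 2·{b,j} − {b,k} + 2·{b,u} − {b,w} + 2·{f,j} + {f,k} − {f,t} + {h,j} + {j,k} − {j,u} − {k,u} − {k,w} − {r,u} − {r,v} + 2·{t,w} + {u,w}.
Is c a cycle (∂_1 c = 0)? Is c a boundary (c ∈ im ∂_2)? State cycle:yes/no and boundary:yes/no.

n_0=10 n_1=29 n_2=13  [Q]
∂1: piv[bf,bj,bk,br,bt,bu,bv,bw,hj] rk=9  ker:fj,fk,ft,fv,jk,jr,jt,ju,jv,jw,ku,kw,ru,rv,rw,tv,tw,uv,uw,vw
∂2: piv[bfj,bjt,bju,bjv,brw,buv,fjt,fjv,ftv,jrw,tvw] rk=11  ker:jtv,juv
∂1c = −3·{b} − {f} − {h} + 5·{j} + 3·{k} + 2·{r} − 3·{t} − 2·{u} − {v} + {w}

cycle:no boundary:no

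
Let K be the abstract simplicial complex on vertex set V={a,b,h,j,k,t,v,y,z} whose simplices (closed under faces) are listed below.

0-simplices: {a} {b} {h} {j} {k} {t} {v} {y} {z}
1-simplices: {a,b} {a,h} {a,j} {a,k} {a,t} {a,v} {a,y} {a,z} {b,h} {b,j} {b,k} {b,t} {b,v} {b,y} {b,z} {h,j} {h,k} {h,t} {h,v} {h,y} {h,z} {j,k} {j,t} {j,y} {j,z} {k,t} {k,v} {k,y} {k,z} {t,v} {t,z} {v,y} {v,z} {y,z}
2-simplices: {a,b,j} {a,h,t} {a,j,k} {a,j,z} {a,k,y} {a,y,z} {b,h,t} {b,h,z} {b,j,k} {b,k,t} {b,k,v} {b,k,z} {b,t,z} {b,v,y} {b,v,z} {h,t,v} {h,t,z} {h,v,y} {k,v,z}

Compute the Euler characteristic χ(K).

n_0=9 n_1=34 n_2=19
χ=+9−34+19=-6

χ(K)=-6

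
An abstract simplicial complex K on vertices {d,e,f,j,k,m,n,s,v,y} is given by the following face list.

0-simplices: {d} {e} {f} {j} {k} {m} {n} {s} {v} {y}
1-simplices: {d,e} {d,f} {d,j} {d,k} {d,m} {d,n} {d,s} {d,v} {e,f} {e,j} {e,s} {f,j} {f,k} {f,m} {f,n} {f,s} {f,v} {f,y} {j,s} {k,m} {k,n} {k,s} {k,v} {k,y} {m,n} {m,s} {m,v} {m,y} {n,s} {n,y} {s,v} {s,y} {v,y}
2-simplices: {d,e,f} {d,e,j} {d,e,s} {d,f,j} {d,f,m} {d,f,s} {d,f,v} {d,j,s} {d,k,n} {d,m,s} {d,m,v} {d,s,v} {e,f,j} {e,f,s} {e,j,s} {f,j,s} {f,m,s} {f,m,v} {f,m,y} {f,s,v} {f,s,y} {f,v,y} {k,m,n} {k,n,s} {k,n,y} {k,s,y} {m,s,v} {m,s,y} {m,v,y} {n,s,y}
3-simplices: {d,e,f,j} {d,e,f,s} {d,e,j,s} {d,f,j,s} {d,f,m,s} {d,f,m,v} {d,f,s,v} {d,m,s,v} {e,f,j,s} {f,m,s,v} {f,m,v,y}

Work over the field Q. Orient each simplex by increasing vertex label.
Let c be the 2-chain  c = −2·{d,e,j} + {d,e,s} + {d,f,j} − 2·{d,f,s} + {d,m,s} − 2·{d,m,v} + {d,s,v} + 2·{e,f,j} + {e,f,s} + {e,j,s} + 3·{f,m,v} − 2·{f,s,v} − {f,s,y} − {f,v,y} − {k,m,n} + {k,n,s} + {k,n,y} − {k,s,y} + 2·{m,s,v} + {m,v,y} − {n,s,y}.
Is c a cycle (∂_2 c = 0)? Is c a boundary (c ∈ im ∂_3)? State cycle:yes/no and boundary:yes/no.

cycle:no boundary:no

n_0=10 n_1=33 n_2=30 n_3=11  [Q]
∂1: piv[de,df,dj,dk,dm,dn,ds,dv,fy] rk=9  ker:ef,ej,es,fj,fk,fm,fn,fs,fv,js,km,kn,ks,kv,ky,mn,ms,mv,my,ns,ny,sv,sy,vy
∂2: piv[def,dej,des,dfj,dfm,dfs,dfv,djs,dkn,dms,dmv,dsv,fmy,fsy,fvy,kmn,kns,kny,ksy] rk=19  ker:efj,efs,ejs,fjs,fms,fmv,fsv,msv,msy,mvy,nsy
∂3: piv[defj,defs,dejs,dfjs,dfms,dfmv,dfsv,dmsv,fmvy] rk=9  ker:efjs,fmsv
∂2c = −{d,e} − {d,f} + {d,j} − {d,m} + {d,s} + {d,v} + 3·{e,f} − 3·{e,j} − {e,s} + 3·{f,j} + 3·{f,m} − 4·{f,s} − 2·{f,v} + 2·{f,y} + {j,s} − {k,m} + 3·{k,n} − 2·{k,s} − {m,n} + 3·{m,s} − {m,y} + 2·{n,y} + {s,v} − 3·{s,y}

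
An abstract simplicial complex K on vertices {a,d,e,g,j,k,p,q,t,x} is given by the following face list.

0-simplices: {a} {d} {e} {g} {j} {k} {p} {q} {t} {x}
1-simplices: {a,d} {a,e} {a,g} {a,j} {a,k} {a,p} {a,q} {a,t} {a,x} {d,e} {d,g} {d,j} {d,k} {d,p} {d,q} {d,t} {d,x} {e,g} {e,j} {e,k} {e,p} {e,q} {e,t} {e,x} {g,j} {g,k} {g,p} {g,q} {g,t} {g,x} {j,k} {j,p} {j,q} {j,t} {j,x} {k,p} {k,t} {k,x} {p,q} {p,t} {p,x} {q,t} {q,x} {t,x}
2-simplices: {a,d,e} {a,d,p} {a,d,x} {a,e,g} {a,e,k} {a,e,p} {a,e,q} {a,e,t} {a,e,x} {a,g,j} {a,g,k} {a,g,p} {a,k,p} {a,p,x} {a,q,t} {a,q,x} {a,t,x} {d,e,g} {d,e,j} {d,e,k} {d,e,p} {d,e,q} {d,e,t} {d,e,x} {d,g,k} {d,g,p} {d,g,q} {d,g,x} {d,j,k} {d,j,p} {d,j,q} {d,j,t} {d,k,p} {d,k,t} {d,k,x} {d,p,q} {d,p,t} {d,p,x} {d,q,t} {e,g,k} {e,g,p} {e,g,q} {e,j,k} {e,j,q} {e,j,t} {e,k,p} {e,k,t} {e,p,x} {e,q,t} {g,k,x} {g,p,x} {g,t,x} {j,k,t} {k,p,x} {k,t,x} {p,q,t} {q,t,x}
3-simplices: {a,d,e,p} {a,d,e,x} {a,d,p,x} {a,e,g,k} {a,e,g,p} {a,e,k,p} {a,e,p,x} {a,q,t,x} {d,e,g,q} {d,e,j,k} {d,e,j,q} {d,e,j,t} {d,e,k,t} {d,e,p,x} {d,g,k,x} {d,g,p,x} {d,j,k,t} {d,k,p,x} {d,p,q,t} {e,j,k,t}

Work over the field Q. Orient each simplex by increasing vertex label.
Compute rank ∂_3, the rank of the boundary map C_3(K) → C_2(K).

rank∂_3=18

n_0=10 n_1=44 n_2=57 n_3=20  [Q]
∂1: piv[ad,ae,ag,aj,ak,ap,aq,at,ax] rk=9  ker:de,dg,dj,dk,dp,dq,dt,dx,eg,ej,ek,ep,eq,et,ex,gj,gk,gp,gq,gt,gx,jk,jp,jq,jt,jx,kp,kt,kx,pq,pt,px,qt,qx,tx
∂2: piv[ade,adp,adx,aeg,aek,aep,aeq,aet,aex,agj,agk,agp,akp,apx,aqt,aqx,atx,deg,dej,dek,deq,det,dgq,dgx,djk,djp,djq,djt,dkt,dkx,dpq,dpt,gtx] rk=33  ker:dep,dex,dgk,dgp,dkp,dpx,dqt,egk,egp,egq,ejk,ejq,ejt,ekp,ekt,epx,eqt,gkx,gpx,jkt,kpx,ktx,pqt,qtx
∂3: piv[adep,adex,adpx,aegk,aegp,aekp,aepx,aqtx,degq,dejk,dejq,dejt,dekt,dgkx,dgpx,djkt,dkpx,dpqt] rk=18  ker:depx,ejkt
rk∂_3=18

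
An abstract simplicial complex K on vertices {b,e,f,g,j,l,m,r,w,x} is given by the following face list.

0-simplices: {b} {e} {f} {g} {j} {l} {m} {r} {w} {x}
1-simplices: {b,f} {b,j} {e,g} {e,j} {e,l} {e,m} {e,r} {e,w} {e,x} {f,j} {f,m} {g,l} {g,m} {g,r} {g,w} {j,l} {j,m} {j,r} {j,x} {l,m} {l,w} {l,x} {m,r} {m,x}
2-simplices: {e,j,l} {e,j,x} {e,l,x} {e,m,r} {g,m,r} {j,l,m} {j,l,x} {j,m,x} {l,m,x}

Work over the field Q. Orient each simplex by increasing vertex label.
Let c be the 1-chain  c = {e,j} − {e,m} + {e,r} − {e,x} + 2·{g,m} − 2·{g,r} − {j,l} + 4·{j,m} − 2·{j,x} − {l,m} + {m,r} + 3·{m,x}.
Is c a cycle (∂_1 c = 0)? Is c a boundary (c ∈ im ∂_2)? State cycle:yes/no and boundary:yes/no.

n_0=10 n_1=24 n_2=9  [Q]
∂1: piv[bf,bj,eg,ej,el,em,er,ew,ex] rk=9  ker:fj,fm,gl,gm,gr,gw,jl,jm,jr,jx,lm,lw,lx,mr,mx
∂2: piv[ejl,ejx,elx,emr,gmr,jlm,jmx] rk=7  ker:jlx,lmx
∂1c = 0
c vs im∂2: reduces to 0 ⇒ boundary

cycle:yes boundary:yes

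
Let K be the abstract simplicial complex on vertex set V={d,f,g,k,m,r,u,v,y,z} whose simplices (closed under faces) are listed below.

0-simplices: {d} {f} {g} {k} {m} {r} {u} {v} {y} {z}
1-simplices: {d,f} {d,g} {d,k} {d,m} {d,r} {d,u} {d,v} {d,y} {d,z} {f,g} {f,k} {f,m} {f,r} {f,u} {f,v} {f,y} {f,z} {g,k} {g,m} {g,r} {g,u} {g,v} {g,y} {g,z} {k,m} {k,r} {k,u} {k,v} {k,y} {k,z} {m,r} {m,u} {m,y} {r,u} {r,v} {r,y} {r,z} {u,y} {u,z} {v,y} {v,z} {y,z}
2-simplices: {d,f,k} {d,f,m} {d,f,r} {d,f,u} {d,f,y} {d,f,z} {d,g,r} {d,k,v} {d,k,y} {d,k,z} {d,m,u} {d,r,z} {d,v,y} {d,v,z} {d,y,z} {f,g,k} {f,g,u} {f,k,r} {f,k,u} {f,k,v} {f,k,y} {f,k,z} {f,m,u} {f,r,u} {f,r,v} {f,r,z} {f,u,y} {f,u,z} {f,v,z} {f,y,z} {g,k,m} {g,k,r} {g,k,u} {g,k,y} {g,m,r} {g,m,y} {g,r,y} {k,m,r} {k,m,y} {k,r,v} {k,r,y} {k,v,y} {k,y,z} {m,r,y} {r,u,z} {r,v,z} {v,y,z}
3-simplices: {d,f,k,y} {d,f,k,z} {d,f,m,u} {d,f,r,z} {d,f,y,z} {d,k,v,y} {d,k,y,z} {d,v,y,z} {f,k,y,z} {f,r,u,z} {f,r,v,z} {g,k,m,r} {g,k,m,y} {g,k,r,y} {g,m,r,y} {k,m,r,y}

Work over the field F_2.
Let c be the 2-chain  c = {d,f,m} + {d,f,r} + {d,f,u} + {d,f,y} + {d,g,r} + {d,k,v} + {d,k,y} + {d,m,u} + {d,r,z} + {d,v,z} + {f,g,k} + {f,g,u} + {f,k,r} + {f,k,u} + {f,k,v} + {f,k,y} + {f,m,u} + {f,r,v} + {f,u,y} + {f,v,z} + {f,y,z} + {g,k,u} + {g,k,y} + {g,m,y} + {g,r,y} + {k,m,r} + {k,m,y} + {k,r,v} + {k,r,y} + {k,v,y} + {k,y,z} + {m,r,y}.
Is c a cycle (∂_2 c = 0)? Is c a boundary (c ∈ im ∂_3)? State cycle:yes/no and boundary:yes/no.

n_0=10 n_1=42 n_2=47 n_3=16  [Z2]
∂1: piv[df,dg,dk,dm,dr,du,dv,dy,dz] rk=9  ker:fg,fk,fm,fr,fu,fv,fy,fz,gk,gm,gr,gu,gv,gy,gz,km,kr,ku,kv,ky,kz,mr,mu,my,ru,rv,ry,rz,uy,uz,vy,vz,yz
∂2: piv[dfk,dfm,dfr,dfu,dfy,dfz,dgr,dkv,dky,dkz,dmu,drz,dvy,dvz,dyz,fgk,fgu,fkr,fku,fkv,fru,frv,fuy,fuz,gkm,gkr,gky,gmr,gmy,gry] rk=30  ker:fky,fkz,fmu,frz,fvz,fyz,gku,kmr,kmy,krv,kry,kvy,kyz,mry,ruz,rvz,vyz
∂3: piv[dfky,dfkz,dfmu,dfrz,dfyz,dkvy,dkyz,dvyz,fruz,frvz,gkmr,gkmy,gkry,gmry] rk=14  ker:fkyz,kmry
∂2c = {d,g} + {d,r} + {f,k} + {f,r} + {f,u} + {f,v} + {g,k} + {g,m} + {g,y} + {k,y} + {k,z} + {m,y} + {r,y} + {r,z} + {u,y} + {v,y}

cycle:no boundary:no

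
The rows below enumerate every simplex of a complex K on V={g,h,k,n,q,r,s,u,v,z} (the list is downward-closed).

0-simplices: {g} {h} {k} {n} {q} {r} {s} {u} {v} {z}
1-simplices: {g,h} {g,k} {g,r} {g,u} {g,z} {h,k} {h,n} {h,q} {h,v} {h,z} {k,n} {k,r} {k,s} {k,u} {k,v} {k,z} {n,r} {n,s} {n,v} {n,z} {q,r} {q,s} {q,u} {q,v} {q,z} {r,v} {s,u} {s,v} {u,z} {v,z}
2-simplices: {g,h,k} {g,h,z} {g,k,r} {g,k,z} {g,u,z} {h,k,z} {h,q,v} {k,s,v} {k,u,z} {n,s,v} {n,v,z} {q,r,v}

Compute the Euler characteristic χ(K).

n_0=10 n_1=30 n_2=12
χ=+10−30+12=-8

χ(K)=-8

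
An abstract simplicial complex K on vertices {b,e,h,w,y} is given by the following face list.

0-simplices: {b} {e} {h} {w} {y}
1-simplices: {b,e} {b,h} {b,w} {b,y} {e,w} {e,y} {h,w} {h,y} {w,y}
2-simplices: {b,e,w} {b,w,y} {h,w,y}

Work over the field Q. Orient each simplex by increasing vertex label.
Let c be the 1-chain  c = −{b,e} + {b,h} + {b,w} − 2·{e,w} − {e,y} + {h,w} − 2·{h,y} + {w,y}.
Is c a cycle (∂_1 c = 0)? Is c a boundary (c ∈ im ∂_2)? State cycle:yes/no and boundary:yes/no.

n_0=5 n_1=9 n_2=3  [Q]
∂1: piv[be,bh,bw,by] rk=4  ker:ew,ey,hw,hy,wy
∂2: piv[bew,bwy,hwy] rk=3
∂1c = −{b} + 2·{e} + 2·{h} − {w} − 2·{y}

cycle:no boundary:no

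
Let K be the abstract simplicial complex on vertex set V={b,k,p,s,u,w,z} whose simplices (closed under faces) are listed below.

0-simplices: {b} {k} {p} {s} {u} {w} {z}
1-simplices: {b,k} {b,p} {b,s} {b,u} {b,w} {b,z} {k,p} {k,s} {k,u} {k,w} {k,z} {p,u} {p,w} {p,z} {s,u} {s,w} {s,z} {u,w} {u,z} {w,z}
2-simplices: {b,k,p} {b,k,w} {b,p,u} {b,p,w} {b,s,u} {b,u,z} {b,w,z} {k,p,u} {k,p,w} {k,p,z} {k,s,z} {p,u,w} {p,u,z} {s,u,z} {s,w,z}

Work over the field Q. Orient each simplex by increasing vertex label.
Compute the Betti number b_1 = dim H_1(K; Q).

b_1=0

n_0=7 n_1=20 n_2=15  [Q]
∂1: piv[bk,bp,bs,bu,bw,bz] rk=6  ker:kp,ks,ku,kw,kz,pu,pw,pz,su,sw,sz,uw,uz,wz
∂2: piv[bkp,bkw,bpu,bpw,bsu,buz,bwz,kpu,kpz,ksz,puw,puz,suz,swz] rk=14  ker:kpw
b_1=(20−6)−14=0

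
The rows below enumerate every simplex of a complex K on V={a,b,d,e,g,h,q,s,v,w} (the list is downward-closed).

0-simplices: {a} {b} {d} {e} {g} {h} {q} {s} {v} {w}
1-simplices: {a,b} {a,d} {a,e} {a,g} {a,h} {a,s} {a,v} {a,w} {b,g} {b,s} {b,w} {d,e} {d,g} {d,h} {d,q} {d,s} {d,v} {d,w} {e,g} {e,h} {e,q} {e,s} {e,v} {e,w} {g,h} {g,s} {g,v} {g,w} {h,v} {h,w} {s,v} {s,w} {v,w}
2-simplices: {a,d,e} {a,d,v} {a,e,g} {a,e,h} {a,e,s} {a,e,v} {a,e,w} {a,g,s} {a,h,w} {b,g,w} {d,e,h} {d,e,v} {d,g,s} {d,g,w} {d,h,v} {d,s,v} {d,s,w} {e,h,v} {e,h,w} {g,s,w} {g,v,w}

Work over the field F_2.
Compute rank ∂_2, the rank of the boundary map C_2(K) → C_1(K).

n_0=10 n_1=33 n_2=21  [Z2]
∂1: piv[ab,ad,ae,ag,ah,as,av,aw,dq] rk=9  ker:bg,bs,bw,de,dg,dh,ds,dv,dw,eg,eh,eq,es,ev,ew,gh,gs,gv,gw,hv,hw,sv,sw,vw
∂2: piv[ade,adv,aeg,aeh,aes,aev,aew,ags,ahw,bgw,deh,dgs,dgw,dhv,dsv,dsw,gvw] rk=17  ker:dev,ehv,ehw,gsw
rk∂_2=17

rank∂_2=17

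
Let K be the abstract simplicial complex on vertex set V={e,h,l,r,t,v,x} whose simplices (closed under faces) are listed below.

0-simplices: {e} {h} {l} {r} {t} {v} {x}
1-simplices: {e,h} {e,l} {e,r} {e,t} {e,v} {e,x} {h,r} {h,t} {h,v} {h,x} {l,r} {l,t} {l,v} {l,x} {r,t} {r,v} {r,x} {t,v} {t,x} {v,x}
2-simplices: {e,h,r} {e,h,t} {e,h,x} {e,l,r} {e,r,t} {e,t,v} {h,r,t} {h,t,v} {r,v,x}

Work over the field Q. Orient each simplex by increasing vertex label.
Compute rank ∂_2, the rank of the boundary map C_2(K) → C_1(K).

n_0=7 n_1=20 n_2=9  [Q]
∂1: piv[eh,el,er,et,ev,ex] rk=6  ker:hr,ht,hv,hx,lr,lt,lv,lx,rt,rv,rx,tv,tx,vx
∂2: piv[ehr,eht,ehx,elr,ert,etv,htv,rvx] rk=8  ker:hrt
rk∂_2=8

rank∂_2=8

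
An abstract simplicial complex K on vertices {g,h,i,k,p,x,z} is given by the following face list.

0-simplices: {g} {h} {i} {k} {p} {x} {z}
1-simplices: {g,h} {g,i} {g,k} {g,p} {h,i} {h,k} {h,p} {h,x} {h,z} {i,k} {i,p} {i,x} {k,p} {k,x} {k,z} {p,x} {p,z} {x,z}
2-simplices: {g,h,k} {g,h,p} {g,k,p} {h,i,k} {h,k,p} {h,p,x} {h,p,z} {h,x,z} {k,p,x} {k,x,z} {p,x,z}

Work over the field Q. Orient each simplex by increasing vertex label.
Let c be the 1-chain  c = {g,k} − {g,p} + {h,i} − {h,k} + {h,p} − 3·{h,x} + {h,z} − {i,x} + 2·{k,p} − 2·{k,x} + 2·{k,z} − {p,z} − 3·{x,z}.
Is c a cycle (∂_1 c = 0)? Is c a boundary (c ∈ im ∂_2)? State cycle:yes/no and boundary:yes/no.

n_0=7 n_1=18 n_2=11  [Q]
∂1: piv[gh,gi,gk,gp,hx,hz] rk=6  ker:hi,hk,hp,ik,ip,ix,kp,kx,kz,px,pz,xz
∂2: piv[ghk,ghp,gkp,hik,hpx,hpz,hxz,kpx,kxz] rk=9  ker:hkp,pxz
∂1c = {h} + 2·{i} − 2·{k} + 3·{p} − 3·{x} − {z}

cycle:no boundary:no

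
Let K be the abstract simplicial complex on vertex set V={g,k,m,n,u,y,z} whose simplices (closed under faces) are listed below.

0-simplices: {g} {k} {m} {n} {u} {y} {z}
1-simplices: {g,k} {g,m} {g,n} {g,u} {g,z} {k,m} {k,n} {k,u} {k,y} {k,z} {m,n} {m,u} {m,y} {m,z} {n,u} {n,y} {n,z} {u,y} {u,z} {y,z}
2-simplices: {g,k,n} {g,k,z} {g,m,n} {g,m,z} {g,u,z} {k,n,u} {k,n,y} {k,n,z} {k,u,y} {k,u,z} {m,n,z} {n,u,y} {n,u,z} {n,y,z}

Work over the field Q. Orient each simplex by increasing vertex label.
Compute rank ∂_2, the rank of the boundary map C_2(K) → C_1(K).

rank∂_2=11

n_0=7 n_1=20 n_2=14  [Q]
∂1: piv[gk,gm,gn,gu,gz,ky] rk=6  ker:km,kn,ku,kz,mn,mu,my,mz,nu,ny,nz,uy,uz,yz
∂2: piv[gkn,gkz,gmn,gmz,guz,knu,kny,knz,kuy,kuz,nyz] rk=11  ker:mnz,nuy,nuz
rk∂_2=11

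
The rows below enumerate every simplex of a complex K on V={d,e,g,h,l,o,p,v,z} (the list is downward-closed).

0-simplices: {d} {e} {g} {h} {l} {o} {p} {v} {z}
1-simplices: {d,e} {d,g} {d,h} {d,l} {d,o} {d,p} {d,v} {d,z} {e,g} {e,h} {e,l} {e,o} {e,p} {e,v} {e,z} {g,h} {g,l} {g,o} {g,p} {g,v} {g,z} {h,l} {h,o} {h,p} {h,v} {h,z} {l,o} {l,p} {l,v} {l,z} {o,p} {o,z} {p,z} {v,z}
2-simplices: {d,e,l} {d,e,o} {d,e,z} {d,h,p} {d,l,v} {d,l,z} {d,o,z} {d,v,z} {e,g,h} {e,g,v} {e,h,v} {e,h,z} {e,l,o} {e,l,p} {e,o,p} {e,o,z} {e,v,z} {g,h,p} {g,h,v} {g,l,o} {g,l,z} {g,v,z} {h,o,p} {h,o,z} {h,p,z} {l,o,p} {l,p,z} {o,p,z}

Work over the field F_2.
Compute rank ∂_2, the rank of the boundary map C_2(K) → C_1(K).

n_0=9 n_1=34 n_2=28  [Z2]
∂1: piv[de,dg,dh,dl,do,dp,dv,dz] rk=8  ker:eg,eh,el,eo,ep,ev,ez,gh,gl,go,gp,gv,gz,hl,ho,hp,hv,hz,lo,lp,lv,lz,op,oz,pz,vz
∂2: piv[del,deo,dez,dhp,dlv,dlz,doz,dvz,egh,egv,ehv,ehz,elo,elp,eop,evz,ghp,glo,glz,gvz,hop,hoz,hpz] rk=23  ker:eoz,ghv,lop,lpz,opz
rk∂_2=23

rank∂_2=23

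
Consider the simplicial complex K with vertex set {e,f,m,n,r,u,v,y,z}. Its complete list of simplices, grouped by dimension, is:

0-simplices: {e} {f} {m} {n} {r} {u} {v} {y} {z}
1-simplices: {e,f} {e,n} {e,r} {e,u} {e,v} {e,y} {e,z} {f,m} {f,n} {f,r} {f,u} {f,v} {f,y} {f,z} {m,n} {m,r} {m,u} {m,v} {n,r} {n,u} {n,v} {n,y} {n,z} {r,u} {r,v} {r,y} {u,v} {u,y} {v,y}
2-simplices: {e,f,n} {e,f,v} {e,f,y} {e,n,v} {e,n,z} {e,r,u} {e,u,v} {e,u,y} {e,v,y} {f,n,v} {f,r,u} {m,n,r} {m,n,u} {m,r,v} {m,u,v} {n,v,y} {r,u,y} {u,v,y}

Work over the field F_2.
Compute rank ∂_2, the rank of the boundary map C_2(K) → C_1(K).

rank∂_2=16

n_0=9 n_1=29 n_2=18  [Z2]
∂1: piv[ef,en,er,eu,ev,ey,ez,fm] rk=8  ker:fn,fr,fu,fv,fy,fz,mn,mr,mu,mv,nr,nu,nv,ny,nz,ru,rv,ry,uv,uy,vy
∂2: piv[efn,efv,efy,env,enz,eru,euv,euy,evy,fru,mnr,mnu,mrv,muv,nvy,ruy] rk=16  ker:fnv,uvy
rk∂_2=16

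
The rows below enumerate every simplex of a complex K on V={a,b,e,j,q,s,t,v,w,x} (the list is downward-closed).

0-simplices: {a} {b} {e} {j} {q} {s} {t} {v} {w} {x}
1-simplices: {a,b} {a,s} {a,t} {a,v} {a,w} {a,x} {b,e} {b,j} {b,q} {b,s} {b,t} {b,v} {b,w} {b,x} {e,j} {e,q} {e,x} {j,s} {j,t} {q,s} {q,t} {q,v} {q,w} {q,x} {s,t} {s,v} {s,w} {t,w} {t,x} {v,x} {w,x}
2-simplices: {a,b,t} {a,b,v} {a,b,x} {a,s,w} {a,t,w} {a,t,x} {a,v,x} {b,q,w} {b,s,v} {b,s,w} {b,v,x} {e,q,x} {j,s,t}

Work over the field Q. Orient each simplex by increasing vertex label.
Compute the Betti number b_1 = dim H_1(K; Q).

n_0=10 n_1=31 n_2=13  [Q]
∂1: piv[ab,as,at,av,aw,ax,be,bj,bq] rk=9  ker:bs,bt,bv,bw,bx,ej,eq,ex,js,jt,qs,qt,qv,qw,qx,st,sv,sw,tw,tx,vx,wx
∂2: piv[abt,abv,abx,asw,atw,atx,avx,bqw,bsv,bsw,eqx,jst] rk=12  ker:bvx
b_1=(31−9)−12=10

b_1=10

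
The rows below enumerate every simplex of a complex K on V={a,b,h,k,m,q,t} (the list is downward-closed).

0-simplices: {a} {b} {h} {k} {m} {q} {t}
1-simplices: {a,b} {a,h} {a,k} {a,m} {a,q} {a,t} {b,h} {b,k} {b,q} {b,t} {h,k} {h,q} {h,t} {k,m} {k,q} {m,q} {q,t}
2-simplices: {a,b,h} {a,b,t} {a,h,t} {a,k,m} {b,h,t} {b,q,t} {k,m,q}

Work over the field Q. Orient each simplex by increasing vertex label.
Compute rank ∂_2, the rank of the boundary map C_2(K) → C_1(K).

n_0=7 n_1=17 n_2=7  [Q]
∂1: piv[ab,ah,ak,am,aq,at] rk=6  ker:bh,bk,bq,bt,hk,hq,ht,km,kq,mq,qt
∂2: piv[abh,abt,aht,akm,bqt,kmq] rk=6  ker:bht
rk∂_2=6

rank∂_2=6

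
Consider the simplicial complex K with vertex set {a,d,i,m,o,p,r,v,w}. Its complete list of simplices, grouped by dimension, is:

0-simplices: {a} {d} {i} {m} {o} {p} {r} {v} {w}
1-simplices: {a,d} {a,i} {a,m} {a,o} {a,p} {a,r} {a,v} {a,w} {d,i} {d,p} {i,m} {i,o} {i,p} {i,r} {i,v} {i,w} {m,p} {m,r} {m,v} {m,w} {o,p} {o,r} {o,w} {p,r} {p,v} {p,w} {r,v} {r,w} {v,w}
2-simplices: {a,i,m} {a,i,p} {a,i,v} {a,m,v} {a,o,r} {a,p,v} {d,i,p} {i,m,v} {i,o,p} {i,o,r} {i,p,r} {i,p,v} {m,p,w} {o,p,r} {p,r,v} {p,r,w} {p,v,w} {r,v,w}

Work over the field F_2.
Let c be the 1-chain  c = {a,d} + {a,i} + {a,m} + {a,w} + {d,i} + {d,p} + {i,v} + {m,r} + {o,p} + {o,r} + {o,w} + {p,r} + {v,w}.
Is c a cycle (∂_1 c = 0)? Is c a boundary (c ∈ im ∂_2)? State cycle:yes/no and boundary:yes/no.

n_0=9 n_1=29 n_2=18  [Z2]
∂1: piv[ad,ai,am,ao,ap,ar,av,aw] rk=8  ker:di,dp,im,io,ip,ir,iv,iw,mp,mr,mv,mw,op,or,ow,pr,pv,pw,rv,rw,vw
∂2: piv[aim,aip,aiv,amv,aor,apv,dip,iop,ior,ipr,mpw,prv,prw,pvw] rk=14  ker:imv,ipv,opr,rvw
∂1c = {d} + {i} + {o} + {p} + {r} + {w}

cycle:no boundary:no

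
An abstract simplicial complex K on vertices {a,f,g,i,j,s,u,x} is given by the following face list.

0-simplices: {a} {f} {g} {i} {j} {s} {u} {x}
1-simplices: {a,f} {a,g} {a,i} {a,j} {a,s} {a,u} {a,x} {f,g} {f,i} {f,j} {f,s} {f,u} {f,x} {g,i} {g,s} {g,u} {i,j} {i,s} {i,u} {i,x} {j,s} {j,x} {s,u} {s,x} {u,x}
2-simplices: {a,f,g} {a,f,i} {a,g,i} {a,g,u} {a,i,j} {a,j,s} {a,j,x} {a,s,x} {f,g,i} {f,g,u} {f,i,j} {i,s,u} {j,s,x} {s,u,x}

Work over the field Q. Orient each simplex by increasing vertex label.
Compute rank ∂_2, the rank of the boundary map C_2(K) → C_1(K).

rank∂_2=12

n_0=8 n_1=25 n_2=14  [Q]
∂1: piv[af,ag,ai,aj,as,au,ax] rk=7  ker:fg,fi,fj,fs,fu,fx,gi,gs,gu,ij,is,iu,ix,js,jx,su,sx,ux
∂2: piv[afg,afi,agi,agu,aij,ajs,ajx,asx,fgu,fij,isu,sux] rk=12  ker:fgi,jsx
rk∂_2=12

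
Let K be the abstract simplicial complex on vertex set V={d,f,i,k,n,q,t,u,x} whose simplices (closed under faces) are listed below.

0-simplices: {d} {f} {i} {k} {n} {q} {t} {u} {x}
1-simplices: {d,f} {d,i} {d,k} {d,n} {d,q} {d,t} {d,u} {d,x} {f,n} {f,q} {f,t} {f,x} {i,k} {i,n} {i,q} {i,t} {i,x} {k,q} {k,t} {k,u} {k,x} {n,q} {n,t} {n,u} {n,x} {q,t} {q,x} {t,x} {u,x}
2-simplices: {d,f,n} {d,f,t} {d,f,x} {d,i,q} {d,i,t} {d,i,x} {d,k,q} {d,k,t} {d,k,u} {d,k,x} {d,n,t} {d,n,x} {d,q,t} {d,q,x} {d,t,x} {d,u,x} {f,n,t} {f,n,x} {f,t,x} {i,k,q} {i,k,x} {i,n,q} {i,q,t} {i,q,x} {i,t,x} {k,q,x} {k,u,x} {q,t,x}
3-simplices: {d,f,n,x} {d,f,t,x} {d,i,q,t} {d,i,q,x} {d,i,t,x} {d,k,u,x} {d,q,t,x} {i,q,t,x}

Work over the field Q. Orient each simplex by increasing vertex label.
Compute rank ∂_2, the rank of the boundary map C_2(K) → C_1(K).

n_0=9 n_1=29 n_2=28 n_3=8  [Q]
∂1: piv[df,di,dk,dn,dq,dt,du,dx] rk=8  ker:fn,fq,ft,fx,ik,in,iq,it,ix,kq,kt,ku,kx,nq,nt,nu,nx,qt,qx,tx,ux
∂2: piv[dfn,dft,dfx,diq,dit,dix,dkq,dkt,dku,dkx,dnt,dnx,dqt,dqx,dtx,dux,ikq,inq] rk=18  ker:fnt,fnx,ftx,ikx,iqt,iqx,itx,kqx,kux,qtx
∂3: piv[dfnx,dftx,diqt,diqx,ditx,dkux,dqtx] rk=7  ker:iqtx
rk∂_2=18

rank∂_2=18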